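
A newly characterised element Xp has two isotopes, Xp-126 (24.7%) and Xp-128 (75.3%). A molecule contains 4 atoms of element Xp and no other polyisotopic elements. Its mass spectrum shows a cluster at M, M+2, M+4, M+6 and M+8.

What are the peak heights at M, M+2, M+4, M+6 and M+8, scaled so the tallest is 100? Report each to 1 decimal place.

Each Xp atom is independently Xp-126 (p = 0.247) or Xp-128 (q = 0.753); the cluster is the binomial expansion (p + q)^4.
P(M) = 0.247^4 = 0.003722
P(M+2) = 4 × 0.247^3 × 0.753^1 = 0.045388
P(M+4) = 6 × 0.247^2 × 0.753^2 = 0.207556
P(M+6) = 4 × 0.247^1 × 0.753^3 = 0.421834
P(M+8) = 0.753^4 = 0.321499
The M+6 peak is largest (0.421834); scaling to 100 gives 0.9 : 10.8 : 49.2 : 100.0 : 76.2.

0.9 : 10.8 : 49.2 : 100.0 : 76.2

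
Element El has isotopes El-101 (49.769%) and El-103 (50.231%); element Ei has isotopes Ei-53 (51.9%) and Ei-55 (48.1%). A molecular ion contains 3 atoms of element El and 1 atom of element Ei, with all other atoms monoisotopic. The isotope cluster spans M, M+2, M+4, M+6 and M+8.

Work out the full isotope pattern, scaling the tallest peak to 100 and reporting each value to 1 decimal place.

17.1 : 67.5 : 100.0 : 65.9 : 16.3

Element El pattern (n=3): 0.12327549 : 0.37325953 : 0.37672446 : 0.12674052
Element Ei pattern (n=1): 0.5190 : 0.4810
Convolve the two distributions (both contribute in 2-u steps):
  M: 0.12327549×0.5190 = 0.063980
  M+2: 0.12327549×0.4810 + 0.37325953×0.5190 = 0.253017
  M+4: 0.37325953×0.4810 + 0.37672446×0.5190 = 0.375058
  M+6: 0.37672446×0.4810 + 0.12674052×0.5190 = 0.246983
  M+8: 0.12674052×0.4810 = 0.060962
Scale to base peak (0.375058) = 100: 17.1 : 67.5 : 100.0 : 65.9 : 16.3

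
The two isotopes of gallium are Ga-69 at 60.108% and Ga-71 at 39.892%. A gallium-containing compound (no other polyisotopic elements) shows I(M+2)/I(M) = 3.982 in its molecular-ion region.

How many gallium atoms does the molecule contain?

The M+2/M ratio from n Ga atoms is n · q/p = n · 0.39892/0.60108.
n = 3.982 × 0.60108/0.39892 = 6.00 ≈ 6

6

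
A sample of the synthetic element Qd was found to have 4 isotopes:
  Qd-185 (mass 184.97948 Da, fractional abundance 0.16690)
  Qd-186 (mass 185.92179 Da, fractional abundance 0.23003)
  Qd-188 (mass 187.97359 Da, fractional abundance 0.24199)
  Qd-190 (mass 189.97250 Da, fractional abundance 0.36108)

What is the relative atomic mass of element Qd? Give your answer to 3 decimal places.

The abundance-weighted mean is 0.16690 × 184.97948 + 0.23003 × 185.92179 + 0.24199 × 187.97359 + 0.36108 × 189.97250
= 30.873075 + 42.767589 + 45.487729 + 68.595270 = 187.723663 Da

187.724 Da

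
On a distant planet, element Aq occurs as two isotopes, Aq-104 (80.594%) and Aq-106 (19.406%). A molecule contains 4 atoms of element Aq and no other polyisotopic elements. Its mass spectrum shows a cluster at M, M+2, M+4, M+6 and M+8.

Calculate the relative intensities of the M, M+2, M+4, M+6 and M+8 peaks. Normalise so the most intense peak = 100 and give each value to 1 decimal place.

100.0 : 96.3 : 34.8 : 5.6 : 0.3

Each Aq atom is independently Aq-104 (p = 0.80594) or Aq-106 (q = 0.19406); the cluster is the binomial expansion (p + q)^4.
P(M) = 0.80594^4 = 0.421901
P(M+2) = 4 × 0.80594^3 × 0.19406^1 = 0.406354
P(M+4) = 6 × 0.80594^2 × 0.19406^2 = 0.146767
P(M+6) = 4 × 0.80594^1 × 0.19406^3 = 0.023560
P(M+8) = 0.19406^4 = 0.001418
The M peak is largest (0.421901); scaling to 100 gives 100.0 : 96.3 : 34.8 : 5.6 : 0.3.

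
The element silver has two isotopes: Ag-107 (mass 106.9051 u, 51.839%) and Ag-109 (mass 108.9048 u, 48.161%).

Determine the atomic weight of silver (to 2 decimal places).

Average mass = Σ (abundance × isotope mass) = 0.51839 × 106.9051 + 0.48161 × 108.9048
= 55.41853 + 52.44964 = 107.86817 u

107.87 u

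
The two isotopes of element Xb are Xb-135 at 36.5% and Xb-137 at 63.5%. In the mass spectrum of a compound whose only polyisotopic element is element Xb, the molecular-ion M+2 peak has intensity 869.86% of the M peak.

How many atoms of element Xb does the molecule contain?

5

With n Xb atoms, P(M+2)/P(M) = C(n,1)·p^(n−1)q / p^n = n·q/p = n · 0.635/0.365.
n = 8.6986 × 0.365/0.635 = 5.00 ≈ 5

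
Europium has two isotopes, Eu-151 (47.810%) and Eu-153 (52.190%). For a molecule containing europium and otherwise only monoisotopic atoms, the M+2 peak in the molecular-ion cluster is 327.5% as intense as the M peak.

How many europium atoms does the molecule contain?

3

For n independent Eu atoms, I(M+2)/I(M) = n · (abundance Eu-153) / (abundance Eu-151) = n · 0.52190/0.47810.
n = 3.275 × 0.47810/0.52190 = 3.00 ≈ 3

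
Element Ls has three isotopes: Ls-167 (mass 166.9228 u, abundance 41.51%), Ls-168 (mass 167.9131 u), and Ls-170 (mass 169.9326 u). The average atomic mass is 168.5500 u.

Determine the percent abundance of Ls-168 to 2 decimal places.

The remaining 58.49% is split between Ls-168 (fraction x) and Ls-170 (fraction 0.5849 − x).
Substituting: 167.9131x + 169.9326(0.5849 − x) = 99.26034572
(167.9131 − 169.9326)x = -0.13323202  ⇒  x = 0.06597, y = 0.51893
Ls-168: 6.60%, Ls-170: 51.89%.

6.60%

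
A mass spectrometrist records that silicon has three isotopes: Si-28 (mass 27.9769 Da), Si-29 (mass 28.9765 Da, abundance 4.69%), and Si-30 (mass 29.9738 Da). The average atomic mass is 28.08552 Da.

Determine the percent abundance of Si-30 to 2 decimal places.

3.09%

Let x and y be the fractions of Si-28 and Si-30. Then x + y = 1 − 0.0469 = 0.9531 and 27.9769x + 29.9738y = 28.08552 − 0.0469×28.9765 = 26.72652215.
Substituting: 27.9769x + 29.9738(0.9531 − x) = 26.72652215
(27.9769 − 29.9738)x = -1.84150663  ⇒  x = 0.92218, y = 0.03092
Si-28: 92.22%, Si-30: 3.09%.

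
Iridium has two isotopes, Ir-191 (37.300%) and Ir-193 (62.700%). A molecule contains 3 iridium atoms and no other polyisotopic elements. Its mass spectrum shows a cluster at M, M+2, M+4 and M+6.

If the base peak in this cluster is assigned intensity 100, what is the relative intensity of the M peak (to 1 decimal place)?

11.8

Term probabilities: M 0.0519, M+2 0.2617, M+4 0.4399, M+6 0.2465. Base peak = M+4.
P(M+4) = C(3,2) × 0.37300^1 × 0.62700^2 = 3 × 0.3730 × 0.393129 = 0.439911 (base)
P(M) = C(3,0) × 0.37300^3 × 0.62700^0 = 1 × 0.05189512 × 1.0000 = 0.051895
Relative intensity = 0.051895 / 0.439911 × 100 = 11.8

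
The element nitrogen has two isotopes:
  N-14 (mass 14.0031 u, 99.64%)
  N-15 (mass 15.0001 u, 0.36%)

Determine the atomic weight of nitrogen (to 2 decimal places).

14.01 u

Average mass = Σ (abundance × isotope mass) = 0.9964 × 14.0031 + 0.0036 × 15.0001
= 13.95269 + 0.05400 = 14.00669 u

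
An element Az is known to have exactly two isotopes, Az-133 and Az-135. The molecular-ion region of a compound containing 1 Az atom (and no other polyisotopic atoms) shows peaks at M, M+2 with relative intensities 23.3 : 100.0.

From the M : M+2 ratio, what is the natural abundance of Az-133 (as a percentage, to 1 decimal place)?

Write p for the Az-133 fraction. I(M+2)/I(M) = [C(1,1)·p^0·(1−p)] / p^1 = 1·(1−p)/p = 100.0/23.3 = 4.2918
(1−p)/p = 4.2918/1 = 4.2918  ⇒  p = 1/(1 + 4.2918) = 0.1890
Az-133: 18.9%, Az-135: 81.1%.

18.9%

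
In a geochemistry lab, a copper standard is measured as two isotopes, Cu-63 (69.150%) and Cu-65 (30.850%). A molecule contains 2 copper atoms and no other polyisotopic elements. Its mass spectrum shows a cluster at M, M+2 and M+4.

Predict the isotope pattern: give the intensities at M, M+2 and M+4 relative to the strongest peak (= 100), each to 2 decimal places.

Expanding (0.69150 + 0.30850)^2:
P(M) = 0.69150^2 = 0.478172
P(M+2) = 2 × 0.69150^1 × 0.30850^1 = 0.426656
P(M+4) = 0.30850^2 = 0.095172
The M peak is largest (0.478172); scaling to 100 gives 100.00 : 89.23 : 19.90.

100.00 : 89.23 : 19.90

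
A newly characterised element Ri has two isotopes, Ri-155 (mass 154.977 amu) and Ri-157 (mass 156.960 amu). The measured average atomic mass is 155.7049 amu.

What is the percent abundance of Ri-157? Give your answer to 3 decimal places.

36.707%

Writing the weighted mean with unknown fraction x of Ri-155:
154.977·x + 156.960·(1 − x) = 155.7049
(154.977 − 156.960)·x = 155.7049 − 156.960
x = -1.2551 / -1.983 = 0.63293 → 63.293% Ri-155, 36.707% Ri-157.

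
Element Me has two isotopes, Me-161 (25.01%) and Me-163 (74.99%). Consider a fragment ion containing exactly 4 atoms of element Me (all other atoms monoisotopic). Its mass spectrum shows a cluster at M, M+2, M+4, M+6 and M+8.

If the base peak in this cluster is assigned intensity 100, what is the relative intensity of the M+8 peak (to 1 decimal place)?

Term probabilities: M 0.0039, M+2 0.0469, M+4 0.2110, M+6 0.4219, M+8 0.3162. Base peak = M+6.
P(M+6) = C(4,3) × 0.2501^1 × 0.7499^3 = 4 × 0.2501 × 0.42170627 = 0.421875 (base)
P(M+8) = C(4,4) × 0.2501^0 × 0.7499^4 = 1 × 1.0000 × 0.31623753 = 0.316238
Relative intensity = 0.316238 / 0.421875 × 100 = 75.0

75.0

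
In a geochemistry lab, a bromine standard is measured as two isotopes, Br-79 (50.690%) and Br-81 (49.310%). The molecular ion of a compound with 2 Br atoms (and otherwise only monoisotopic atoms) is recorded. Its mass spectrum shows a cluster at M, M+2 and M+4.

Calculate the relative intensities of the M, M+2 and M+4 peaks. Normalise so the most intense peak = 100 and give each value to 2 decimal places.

Expanding (0.50690 + 0.49310)^2:
P(M) = 0.50690^2 = 0.256948
P(M+2) = 2 × 0.50690^1 × 0.49310^1 = 0.499905
P(M+4) = 0.49310^2 = 0.243148
The M+2 peak is largest (0.499905); scaling to 100 gives 51.40 : 100.00 : 48.64.

51.40 : 100.00 : 48.64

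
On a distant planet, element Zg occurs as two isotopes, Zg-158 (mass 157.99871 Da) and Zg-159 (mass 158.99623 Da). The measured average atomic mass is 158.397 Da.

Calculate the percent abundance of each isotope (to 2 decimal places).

Let x be the fractional abundance of Zg-158; then Zg-159 has abundance 1 − x.
157.99871·x + 158.99623·(1 − x) = 158.397
(157.99871 − 158.99623)·x = 158.397 − 158.99623
x = -0.59923 / -0.99752 = 0.60072 → 60.07% Zg-158, 39.93% Zg-159.

Zg-158: 60.07%, Zg-159: 39.93%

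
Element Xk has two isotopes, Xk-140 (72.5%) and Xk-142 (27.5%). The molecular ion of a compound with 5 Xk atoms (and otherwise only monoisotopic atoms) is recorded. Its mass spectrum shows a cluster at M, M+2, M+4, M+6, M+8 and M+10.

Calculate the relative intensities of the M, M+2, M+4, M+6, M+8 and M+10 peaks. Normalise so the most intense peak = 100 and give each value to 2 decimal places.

52.73 : 100.00 : 75.86 : 28.78 : 5.46 : 0.41

Expanding (0.725 + 0.275)^5:
P(M) = 0.725^5 = 0.200304
P(M+2) = 5 × 0.725^4 × 0.275^1 = 0.379887
P(M+4) = 10 × 0.725^3 × 0.275^2 = 0.288190
P(M+6) = 10 × 0.725^2 × 0.275^3 = 0.109314
P(M+8) = 5 × 0.725^1 × 0.275^4 = 0.020732
P(M+10) = 0.275^5 = 0.001573
The M+2 peak is largest (0.379887); scaling to 100 gives 52.73 : 100.00 : 75.86 : 28.78 : 5.46 : 0.41.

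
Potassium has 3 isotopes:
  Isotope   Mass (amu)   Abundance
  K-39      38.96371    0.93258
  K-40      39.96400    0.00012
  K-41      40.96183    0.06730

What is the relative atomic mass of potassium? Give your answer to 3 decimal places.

39.098 amu

Average mass = Σ (abundance × isotope mass) = 0.93258 × 38.96371 + 0.00012 × 39.96400 + 0.06730 × 40.96183
= 36.336777 + 0.004796 + 2.756731 = 39.098304 amu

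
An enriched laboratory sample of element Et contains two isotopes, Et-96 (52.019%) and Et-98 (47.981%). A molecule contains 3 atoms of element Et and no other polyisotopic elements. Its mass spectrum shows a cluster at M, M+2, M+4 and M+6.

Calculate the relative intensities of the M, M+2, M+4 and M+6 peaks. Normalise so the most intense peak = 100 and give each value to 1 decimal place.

Each Et atom is independently Et-96 (p = 0.52019) or Et-98 (q = 0.47981); the cluster is the binomial expansion (p + q)^3.
P(M) = 0.52019^3 = 0.140762
P(M+2) = 3 × 0.52019^2 × 0.47981^1 = 0.389506
P(M+4) = 3 × 0.52019^1 × 0.47981^2 = 0.359271
P(M+6) = 0.47981^3 = 0.110461
The M+2 peak is largest (0.389506); scaling to 100 gives 36.1 : 100.0 : 92.2 : 28.4.

36.1 : 100.0 : 92.2 : 28.4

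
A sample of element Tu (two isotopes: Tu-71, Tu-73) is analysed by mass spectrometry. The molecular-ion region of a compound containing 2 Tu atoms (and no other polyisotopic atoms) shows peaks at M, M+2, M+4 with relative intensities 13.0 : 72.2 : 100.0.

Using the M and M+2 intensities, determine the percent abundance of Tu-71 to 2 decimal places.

26.48%

Write p for the Tu-71 fraction. I(M+2)/I(M) = [C(2,1)·p^1·(1−p)] / p^2 = 2·(1−p)/p = 72.2/13.0 = 5.5538
(1−p)/p = 5.5538/2 = 2.7769  ⇒  p = 1/(1 + 2.7769) = 0.2648
Tu-71: 26.48%, Tu-73: 73.52%.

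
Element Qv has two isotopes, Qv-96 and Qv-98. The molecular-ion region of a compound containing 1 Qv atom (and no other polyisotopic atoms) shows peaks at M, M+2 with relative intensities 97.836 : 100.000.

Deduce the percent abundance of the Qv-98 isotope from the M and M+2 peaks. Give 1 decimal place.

Write p for the Qv-96 fraction. I(M+2)/I(M) = [C(1,1)·p^0·(1−p)] / p^1 = 1·(1−p)/p = 100.000/97.836 = 1.0221
(1−p)/p = 1.0221/1 = 1.0221  ⇒  p = 1/(1 + 1.0221) = 0.4945
Qv-96: 49.5%, Qv-98: 50.5%.

50.5%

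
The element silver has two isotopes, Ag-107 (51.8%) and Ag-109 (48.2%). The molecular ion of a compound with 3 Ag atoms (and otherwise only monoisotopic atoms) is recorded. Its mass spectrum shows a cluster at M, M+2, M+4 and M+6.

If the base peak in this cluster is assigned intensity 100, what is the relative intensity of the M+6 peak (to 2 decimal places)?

28.86

Term probabilities: M 0.1390, M+2 0.3880, M+4 0.3610, M+6 0.1120. Base peak = M+2.
P(M+2) = C(3,1) × 0.518^2 × 0.482^1 = 3 × 0.268324 × 0.4820 = 0.387997 (base)
P(M+6) = C(3,3) × 0.518^0 × 0.482^3 = 1 × 1.0000 × 0.11198017 = 0.111980
Relative intensity = 0.111980 / 0.387997 × 100 = 28.86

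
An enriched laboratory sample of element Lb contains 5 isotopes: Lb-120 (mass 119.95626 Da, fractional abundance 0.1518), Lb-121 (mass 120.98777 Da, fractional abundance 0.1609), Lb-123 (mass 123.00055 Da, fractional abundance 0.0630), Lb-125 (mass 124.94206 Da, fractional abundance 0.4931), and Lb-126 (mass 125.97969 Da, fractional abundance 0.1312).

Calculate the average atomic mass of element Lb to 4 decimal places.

123.5628 Da

The abundance-weighted mean is 0.1518 × 119.95626 + 0.1609 × 120.98777 + 0.0630 × 123.00055 + 0.4931 × 124.94206 + 0.1312 × 125.97969
= 18.209360 + 19.466932 + 7.749035 + 61.608930 + 16.528535 = 123.562792 Da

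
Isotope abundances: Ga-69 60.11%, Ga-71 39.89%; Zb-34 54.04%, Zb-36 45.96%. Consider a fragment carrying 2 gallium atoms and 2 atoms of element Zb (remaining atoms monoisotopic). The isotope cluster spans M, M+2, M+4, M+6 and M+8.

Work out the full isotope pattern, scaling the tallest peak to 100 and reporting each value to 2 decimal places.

Gallium pattern (n=2): 0.36132121 : 0.47955758 : 0.15912121
Element Zb pattern (n=2): 0.29203216 : 0.49673568 : 0.21123216
Convolve the two distributions (both contribute in 2-u steps):
  M: 0.36132121×0.29203216 = 0.105517
  M+2: 0.36132121×0.49673568 + 0.47955758×0.29203216 = 0.319527
  M+4: 0.36132121×0.21123216 + 0.47955758×0.49673568 + 0.15912121×0.29203216 = 0.361005
  M+6: 0.47955758×0.21123216 + 0.15912121×0.49673568 = 0.180339
  M+8: 0.15912121×0.21123216 = 0.033612
Scale to base peak (0.361005) = 100: 29.23 : 88.51 : 100.00 : 49.95 : 9.31

29.23 : 88.51 : 100.00 : 49.95 : 9.31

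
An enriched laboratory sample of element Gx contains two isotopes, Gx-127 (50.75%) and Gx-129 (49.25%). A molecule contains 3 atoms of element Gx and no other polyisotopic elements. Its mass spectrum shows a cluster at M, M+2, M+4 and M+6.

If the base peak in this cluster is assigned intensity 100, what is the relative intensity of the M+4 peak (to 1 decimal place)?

97.0

(0.5075 + 0.4925)^3 gives M 0.1307, M+2 0.3805, M+4 0.3693, M+6 0.1195; the largest is M+2.
P(M+2) = C(3,1) × 0.5075^2 × 0.4925^1 = 3 × 0.25755625 × 0.4925 = 0.380539 (base)
P(M+4) = C(3,2) × 0.5075^1 × 0.4925^2 = 3 × 0.5075 × 0.24255625 = 0.369292
Relative intensity = 0.369292 / 0.380539 × 100 = 97.0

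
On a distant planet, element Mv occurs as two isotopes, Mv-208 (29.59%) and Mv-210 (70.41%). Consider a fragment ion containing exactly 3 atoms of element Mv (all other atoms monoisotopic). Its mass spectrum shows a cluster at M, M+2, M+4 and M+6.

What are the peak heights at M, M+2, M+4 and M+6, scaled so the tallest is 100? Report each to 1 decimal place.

The 3 Mv atoms are independent, so intensities follow the terms of (0.2959 + 0.7041)^3.
P(M) = 0.2959^3 = 0.025908
P(M+2) = 3 × 0.2959^2 × 0.7041^1 = 0.184946
P(M+4) = 3 × 0.2959^1 × 0.7041^2 = 0.440083
P(M+6) = 0.7041^3 = 0.349062
The M+4 peak is largest (0.440083); scaling to 100 gives 5.9 : 42.0 : 100.0 : 79.3.

5.9 : 42.0 : 100.0 : 79.3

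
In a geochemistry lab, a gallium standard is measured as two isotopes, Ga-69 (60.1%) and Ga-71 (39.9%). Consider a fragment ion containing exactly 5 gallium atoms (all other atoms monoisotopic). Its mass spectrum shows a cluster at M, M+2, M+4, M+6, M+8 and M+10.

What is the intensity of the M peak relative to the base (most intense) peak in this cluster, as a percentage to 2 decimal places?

Binomial terms of (0.601 + 0.399)^5: M 0.0784, M+2 0.2603, M+4 0.3456, M+6 0.2294, M+8 0.0762, M+10 0.0101 → M+4 is the base peak.
P(M+4) = C(5,2) × 0.601^3 × 0.399^2 = 10 × 0.2170818 × 0.159201 = 0.345596 (base)
P(M) = C(5,0) × 0.601^5 × 0.399^0 = 1 × 0.07841016 × 1.0000 = 0.078410
Relative intensity = 0.078410 / 0.345596 × 100 = 22.69

22.69%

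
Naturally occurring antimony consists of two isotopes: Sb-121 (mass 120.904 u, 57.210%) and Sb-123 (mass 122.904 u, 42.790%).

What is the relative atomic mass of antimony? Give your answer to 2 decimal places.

Weight each isotope mass by its fractional abundance: 0.57210 × 120.904 + 0.42790 × 122.904
= 69.1692 + 52.5906 = 121.7598 u

121.76 u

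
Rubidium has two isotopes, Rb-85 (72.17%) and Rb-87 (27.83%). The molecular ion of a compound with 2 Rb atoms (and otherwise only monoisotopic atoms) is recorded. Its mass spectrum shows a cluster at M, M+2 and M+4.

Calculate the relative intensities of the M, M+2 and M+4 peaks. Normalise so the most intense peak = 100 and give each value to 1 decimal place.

The 2 Rb atoms are independent, so intensities follow the terms of (0.7217 + 0.2783)^2.
P(M) = 0.7217^2 = 0.520851
P(M+2) = 2 × 0.7217^1 × 0.2783^1 = 0.401698
P(M+4) = 0.2783^2 = 0.077451
The M peak is largest (0.520851); scaling to 100 gives 100.0 : 77.1 : 14.9.

100.0 : 77.1 : 14.9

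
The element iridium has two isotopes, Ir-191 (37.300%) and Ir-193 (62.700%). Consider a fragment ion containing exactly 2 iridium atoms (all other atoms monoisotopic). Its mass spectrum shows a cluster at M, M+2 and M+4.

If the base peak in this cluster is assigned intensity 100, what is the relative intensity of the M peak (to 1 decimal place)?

29.7

(0.37300 + 0.62700)^2 gives M 0.1391, M+2 0.4677, M+4 0.3931; the largest is M+2.
P(M+2) = C(2,1) × 0.37300^1 × 0.62700^1 = 2 × 0.3730 × 0.6270 = 0.467742 (base)
P(M) = C(2,0) × 0.37300^2 × 0.62700^0 = 1 × 0.139129 × 1.0000 = 0.139129
Relative intensity = 0.139129 / 0.467742 × 100 = 29.7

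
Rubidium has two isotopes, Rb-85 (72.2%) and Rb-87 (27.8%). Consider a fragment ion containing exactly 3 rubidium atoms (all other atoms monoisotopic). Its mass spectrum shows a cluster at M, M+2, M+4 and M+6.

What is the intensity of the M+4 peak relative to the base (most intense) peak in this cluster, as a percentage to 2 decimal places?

(0.722 + 0.278)^3 gives M 0.3764, M+2 0.4348, M+4 0.1674, M+6 0.0215; the largest is M+2.
P(M+2) = C(3,1) × 0.722^2 × 0.278^1 = 3 × 0.521284 × 0.2780 = 0.434751 (base)
P(M+4) = C(3,2) × 0.722^1 × 0.278^2 = 3 × 0.7220 × 0.077284 = 0.167397
Relative intensity = 0.167397 / 0.434751 × 100 = 38.50

38.50%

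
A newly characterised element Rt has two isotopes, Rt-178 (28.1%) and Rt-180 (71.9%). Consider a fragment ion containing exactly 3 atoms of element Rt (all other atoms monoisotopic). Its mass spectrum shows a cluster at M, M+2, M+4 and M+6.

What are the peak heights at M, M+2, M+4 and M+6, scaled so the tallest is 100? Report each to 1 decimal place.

Expanding (0.281 + 0.719)^3:
P(M) = 0.281^3 = 0.022188
P(M+2) = 3 × 0.281^2 × 0.719^1 = 0.170319
P(M+4) = 3 × 0.281^1 × 0.719^2 = 0.435798
P(M+6) = 0.719^3 = 0.371695
The M+4 peak is largest (0.435798); scaling to 100 gives 5.1 : 39.1 : 100.0 : 85.3.

5.1 : 39.1 : 100.0 : 85.3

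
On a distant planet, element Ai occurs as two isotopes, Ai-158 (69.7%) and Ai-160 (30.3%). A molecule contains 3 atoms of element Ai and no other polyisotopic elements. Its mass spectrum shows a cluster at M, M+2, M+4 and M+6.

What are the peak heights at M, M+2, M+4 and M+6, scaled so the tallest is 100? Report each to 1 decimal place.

76.7 : 100.0 : 43.5 : 6.3

Expanding (0.697 + 0.303)^3:
P(M) = 0.697^3 = 0.338609
P(M+2) = 3 × 0.697^2 × 0.303^1 = 0.441600
P(M+4) = 3 × 0.697^1 × 0.303^2 = 0.191973
P(M+6) = 0.303^3 = 0.027818
The M+2 peak is largest (0.441600); scaling to 100 gives 76.7 : 100.0 : 43.5 : 6.3.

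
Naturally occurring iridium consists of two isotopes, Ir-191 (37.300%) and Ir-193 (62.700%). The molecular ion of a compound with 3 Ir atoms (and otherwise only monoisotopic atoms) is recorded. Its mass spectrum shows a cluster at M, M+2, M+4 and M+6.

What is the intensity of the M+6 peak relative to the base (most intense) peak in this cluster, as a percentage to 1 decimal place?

56.0%

Term probabilities: M 0.0519, M+2 0.2617, M+4 0.4399, M+6 0.2465. Base peak = M+4.
P(M+4) = C(3,2) × 0.37300^1 × 0.62700^2 = 3 × 0.3730 × 0.393129 = 0.439911 (base)
P(M+6) = C(3,3) × 0.37300^0 × 0.62700^3 = 1 × 1.0000 × 0.24649188 = 0.246492
Relative intensity = 0.246492 / 0.439911 × 100 = 56.0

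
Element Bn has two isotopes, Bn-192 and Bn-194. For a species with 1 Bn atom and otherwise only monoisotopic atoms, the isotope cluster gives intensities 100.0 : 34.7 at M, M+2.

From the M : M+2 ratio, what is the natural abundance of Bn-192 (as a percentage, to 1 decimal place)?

Let p = fractional abundance of Bn-192. I(M+2)/I(M) = [C(1,1)·p^0·(1−p)] / p^1 = 1·(1−p)/p = 34.7/100.0 = 0.3470
(1−p)/p = 0.3470/1 = 0.3470  ⇒  p = 1/(1 + 0.3470) = 0.7424
Bn-192: 74.2%, Bn-194: 25.8%.

74.2%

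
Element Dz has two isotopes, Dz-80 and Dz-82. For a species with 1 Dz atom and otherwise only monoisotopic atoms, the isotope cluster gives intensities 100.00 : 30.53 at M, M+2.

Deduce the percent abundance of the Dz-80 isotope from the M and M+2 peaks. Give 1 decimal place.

76.6%

Write p for the Dz-80 fraction. I(M+2)/I(M) = [C(1,1)·p^0·(1−p)] / p^1 = 1·(1−p)/p = 30.53/100.00 = 0.3053
(1−p)/p = 0.3053/1 = 0.3053  ⇒  p = 1/(1 + 0.3053) = 0.7661
Dz-80: 76.6%, Dz-82: 23.4%.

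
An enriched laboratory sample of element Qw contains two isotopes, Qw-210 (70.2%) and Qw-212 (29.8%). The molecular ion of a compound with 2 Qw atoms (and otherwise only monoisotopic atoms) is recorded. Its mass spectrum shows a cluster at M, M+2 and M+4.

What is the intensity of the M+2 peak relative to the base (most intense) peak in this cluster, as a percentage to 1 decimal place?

84.9%

Term probabilities: M 0.4928, M+2 0.4184, M+4 0.0888. Base peak = M.
P(M) = C(2,0) × 0.702^2 × 0.298^0 = 1 × 0.492804 × 1.0000 = 0.492804 (base)
P(M+2) = C(2,1) × 0.702^1 × 0.298^1 = 2 × 0.7020 × 0.2980 = 0.418392
Relative intensity = 0.418392 / 0.492804 × 100 = 84.9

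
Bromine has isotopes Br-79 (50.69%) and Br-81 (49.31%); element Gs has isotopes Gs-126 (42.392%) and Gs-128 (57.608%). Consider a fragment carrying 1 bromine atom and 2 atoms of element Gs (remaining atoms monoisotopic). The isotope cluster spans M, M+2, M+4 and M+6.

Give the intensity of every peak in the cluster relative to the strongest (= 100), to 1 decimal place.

22.3 : 82.2 : 100.0 : 40.0

Bromine pattern (n=1): 0.5069 : 0.4931
Element Gs pattern (n=2): 0.17970817 : 0.48842367 : 0.33186817
Convolve the two distributions (both contribute in 2-u steps):
  M: 0.5069×0.17970817 = 0.091094
  M+2: 0.5069×0.48842367 + 0.4931×0.17970817 = 0.336196
  M+4: 0.5069×0.33186817 + 0.4931×0.48842367 = 0.409066
  M+6: 0.4931×0.33186817 = 0.163644
Scale to base peak (0.409066) = 100: 22.3 : 82.2 : 100.0 : 40.0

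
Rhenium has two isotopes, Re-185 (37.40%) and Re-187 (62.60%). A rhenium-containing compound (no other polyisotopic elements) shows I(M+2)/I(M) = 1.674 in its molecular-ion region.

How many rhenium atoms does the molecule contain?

For n independent Re atoms, I(M+2)/I(M) = n · (abundance Re-187) / (abundance Re-185) = n · 0.6260/0.3740.
n = 1.674 × 0.3740/0.6260 = 1.00 ≈ 1

1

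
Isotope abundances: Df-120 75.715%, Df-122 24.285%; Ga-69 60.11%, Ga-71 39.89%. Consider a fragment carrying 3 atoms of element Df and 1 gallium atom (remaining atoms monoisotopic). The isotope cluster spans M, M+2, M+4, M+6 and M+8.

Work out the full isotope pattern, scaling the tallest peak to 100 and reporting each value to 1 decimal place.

61.5 : 100.0 : 58.3 : 14.6 : 1.3

Element Df pattern (n=3): 0.43405602 : 0.41766032 : 0.13396131 : 0.01432235
Gallium pattern (n=1): 0.6011 : 0.3989
Convolve the two distributions (both contribute in 2-u steps):
  M: 0.43405602×0.6011 = 0.260911
  M+2: 0.43405602×0.3989 + 0.41766032×0.6011 = 0.424201
  M+4: 0.41766032×0.3989 + 0.13396131×0.6011 = 0.247129
  M+6: 0.13396131×0.3989 + 0.01432235×0.6011 = 0.062046
  M+8: 0.01432235×0.3989 = 0.005713
Scale to base peak (0.424201) = 100: 61.5 : 100.0 : 58.3 : 14.6 : 1.3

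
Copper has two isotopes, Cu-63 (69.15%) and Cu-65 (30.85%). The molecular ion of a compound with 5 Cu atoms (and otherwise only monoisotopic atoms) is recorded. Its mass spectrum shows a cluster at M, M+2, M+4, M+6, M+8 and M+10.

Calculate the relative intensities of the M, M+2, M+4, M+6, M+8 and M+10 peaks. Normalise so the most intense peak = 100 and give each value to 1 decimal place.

44.8 : 100.0 : 89.2 : 39.8 : 8.9 : 0.8

The 5 Cu atoms are independent, so intensities follow the terms of (0.6915 + 0.3085)^5.
P(M) = 0.6915^5 = 0.158111
P(M+2) = 5 × 0.6915^4 × 0.3085^1 = 0.352691
P(M+4) = 10 × 0.6915^3 × 0.3085^2 = 0.314693
P(M+6) = 10 × 0.6915^2 × 0.3085^3 = 0.140394
P(M+8) = 5 × 0.6915^1 × 0.3085^4 = 0.031317
P(M+10) = 0.3085^5 = 0.002794
The M+2 peak is largest (0.352691); scaling to 100 gives 44.8 : 100.0 : 89.2 : 39.8 : 8.9 : 0.8.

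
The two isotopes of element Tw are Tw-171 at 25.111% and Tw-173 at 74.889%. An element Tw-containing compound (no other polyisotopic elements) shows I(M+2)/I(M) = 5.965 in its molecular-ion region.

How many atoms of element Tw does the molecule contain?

The M+2/M ratio from n Tw atoms is n · q/p = n · 0.74889/0.25111.
n = 5.965 × 0.25111/0.74889 = 2.00 ≈ 2

2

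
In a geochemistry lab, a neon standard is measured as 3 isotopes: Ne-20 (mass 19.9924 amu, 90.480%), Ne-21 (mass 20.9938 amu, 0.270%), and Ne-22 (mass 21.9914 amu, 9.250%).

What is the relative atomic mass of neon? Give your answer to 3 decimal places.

20.180 amu

Average mass = Σ (abundance × isotope mass) = 0.90480 × 19.9924 + 0.00270 × 20.9938 + 0.09250 × 21.9914
= 18.08912 + 0.05668 + 2.03420 = 20.18000 amu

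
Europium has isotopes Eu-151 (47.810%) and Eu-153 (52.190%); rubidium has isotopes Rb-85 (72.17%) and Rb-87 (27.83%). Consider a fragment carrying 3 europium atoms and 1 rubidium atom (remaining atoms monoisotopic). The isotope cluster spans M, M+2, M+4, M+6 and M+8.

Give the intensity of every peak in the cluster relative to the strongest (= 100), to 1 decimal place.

20.7 : 75.7 : 100.0 : 55.4 : 10.4

Europium pattern (n=3): 0.10928391 : 0.3578871 : 0.39067407 : 0.14215492
Rubidium pattern (n=1): 0.7217 : 0.2783
Convolve the two distributions (both contribute in 2-u steps):
  M: 0.10928391×0.7217 = 0.078870
  M+2: 0.10928391×0.2783 + 0.3578871×0.7217 = 0.288701
  M+4: 0.3578871×0.2783 + 0.39067407×0.7217 = 0.381549
  M+6: 0.39067407×0.2783 + 0.14215492×0.7217 = 0.211318
  M+8: 0.14215492×0.2783 = 0.039562
Scale to base peak (0.381549) = 100: 20.7 : 75.7 : 100.0 : 55.4 : 10.4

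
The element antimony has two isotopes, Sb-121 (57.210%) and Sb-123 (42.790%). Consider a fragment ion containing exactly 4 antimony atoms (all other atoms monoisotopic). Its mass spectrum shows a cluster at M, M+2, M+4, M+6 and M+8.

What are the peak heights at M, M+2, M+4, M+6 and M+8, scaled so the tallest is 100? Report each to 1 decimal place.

29.8 : 89.1 : 100.0 : 49.9 : 9.3

Expanding (0.57210 + 0.42790)^4:
P(M) = 0.57210^4 = 0.107124
P(M+2) = 4 × 0.57210^3 × 0.42790^1 = 0.320493
P(M+4) = 6 × 0.57210^2 × 0.42790^2 = 0.359567
P(M+6) = 4 × 0.57210^1 × 0.42790^3 = 0.179291
P(M+8) = 0.42790^4 = 0.033525
The M+4 peak is largest (0.359567); scaling to 100 gives 29.8 : 89.1 : 100.0 : 49.9 : 9.3.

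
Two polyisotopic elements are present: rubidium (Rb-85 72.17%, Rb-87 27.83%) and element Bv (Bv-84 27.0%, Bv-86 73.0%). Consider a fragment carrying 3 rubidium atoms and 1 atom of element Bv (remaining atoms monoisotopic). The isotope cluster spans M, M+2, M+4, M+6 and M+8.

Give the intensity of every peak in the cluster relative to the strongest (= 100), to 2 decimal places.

25.90 : 100.00 : 92.57 : 32.73 : 4.02

Rubidium pattern (n=3): 0.37589809 : 0.43485841 : 0.16768892 : 0.02155458
Element Bv pattern (n=1): 0.2700 : 0.7300
Convolve the two distributions (both contribute in 2-u steps):
  M: 0.37589809×0.2700 = 0.101492
  M+2: 0.37589809×0.7300 + 0.43485841×0.2700 = 0.391817
  M+4: 0.43485841×0.7300 + 0.16768892×0.2700 = 0.362723
  M+6: 0.16768892×0.7300 + 0.02155458×0.2700 = 0.128233
  M+8: 0.02155458×0.7300 = 0.015735
Scale to base peak (0.391817) = 100: 25.90 : 100.00 : 92.57 : 32.73 : 4.02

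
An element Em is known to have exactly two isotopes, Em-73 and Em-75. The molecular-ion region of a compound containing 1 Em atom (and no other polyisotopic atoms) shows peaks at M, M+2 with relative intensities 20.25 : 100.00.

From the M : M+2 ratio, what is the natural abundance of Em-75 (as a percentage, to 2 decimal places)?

Let p = fractional abundance of Em-73. I(M+2)/I(M) = [C(1,1)·p^0·(1−p)] / p^1 = 1·(1−p)/p = 100.00/20.25 = 4.9383
(1−p)/p = 4.9383/1 = 4.9383  ⇒  p = 1/(1 + 4.9383) = 0.1684
Em-73: 16.84%, Em-75: 83.16%.

83.16%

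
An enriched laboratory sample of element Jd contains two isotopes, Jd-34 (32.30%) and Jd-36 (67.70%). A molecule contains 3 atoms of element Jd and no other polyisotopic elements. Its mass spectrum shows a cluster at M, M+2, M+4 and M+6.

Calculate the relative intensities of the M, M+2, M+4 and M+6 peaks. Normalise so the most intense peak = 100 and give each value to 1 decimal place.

Each Jd atom is independently Jd-34 (p = 0.3230) or Jd-36 (q = 0.6770); the cluster is the binomial expansion (p + q)^3.
P(M) = 0.3230^3 = 0.033698
P(M+2) = 3 × 0.3230^2 × 0.6770^1 = 0.211892
P(M+4) = 3 × 0.3230^1 × 0.6770^2 = 0.444121
P(M+6) = 0.6770^3 = 0.310289
The M+4 peak is largest (0.444121); scaling to 100 gives 7.6 : 47.7 : 100.0 : 69.9.

7.6 : 47.7 : 100.0 : 69.9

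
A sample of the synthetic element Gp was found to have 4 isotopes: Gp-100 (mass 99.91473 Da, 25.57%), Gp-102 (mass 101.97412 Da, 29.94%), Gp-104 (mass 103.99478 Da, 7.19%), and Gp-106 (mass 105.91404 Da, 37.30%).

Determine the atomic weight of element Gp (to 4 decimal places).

103.0624 Da

Weight each isotope mass by its fractional abundance: 0.2557 × 99.91473 + 0.2994 × 101.97412 + 0.0719 × 103.99478 + 0.3730 × 105.91404
= 25.548196 + 30.531052 + 7.477225 + 39.505937 = 103.062410 Da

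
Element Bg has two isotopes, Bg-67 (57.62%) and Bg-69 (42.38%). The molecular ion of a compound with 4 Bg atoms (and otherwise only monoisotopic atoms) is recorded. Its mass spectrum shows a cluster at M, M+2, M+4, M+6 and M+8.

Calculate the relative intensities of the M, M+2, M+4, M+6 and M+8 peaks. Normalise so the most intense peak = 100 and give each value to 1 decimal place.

Each Bg atom is independently Bg-67 (p = 0.5762) or Bg-69 (q = 0.4238); the cluster is the binomial expansion (p + q)^4.
P(M) = 0.5762^4 = 0.110228
P(M+2) = 4 × 0.5762^3 × 0.4238^1 = 0.324295
P(M+4) = 6 × 0.5762^2 × 0.4238^2 = 0.357783
P(M+6) = 4 × 0.5762^1 × 0.4238^3 = 0.175435
P(M+8) = 0.4238^4 = 0.032258
The M+4 peak is largest (0.357783); scaling to 100 gives 30.8 : 90.6 : 100.0 : 49.0 : 9.0.

30.8 : 90.6 : 100.0 : 49.0 : 9.0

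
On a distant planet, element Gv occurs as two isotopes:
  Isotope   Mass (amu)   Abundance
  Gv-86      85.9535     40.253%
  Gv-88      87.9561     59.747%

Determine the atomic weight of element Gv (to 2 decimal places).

87.15 amu

Ar = Σ fᵢ·mᵢ = 0.40253 × 85.9535 + 0.59747 × 87.9561
= 34.59886 + 52.55113 = 87.14999 amu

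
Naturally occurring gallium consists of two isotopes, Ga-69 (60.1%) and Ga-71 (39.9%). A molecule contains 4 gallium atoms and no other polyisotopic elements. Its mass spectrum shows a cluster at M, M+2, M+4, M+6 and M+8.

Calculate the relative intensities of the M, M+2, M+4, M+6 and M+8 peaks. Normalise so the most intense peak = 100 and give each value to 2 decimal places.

Expanding (0.601 + 0.399)^4:
P(M) = 0.601^4 = 0.130466
P(M+2) = 4 × 0.601^3 × 0.399^1 = 0.346463
P(M+4) = 6 × 0.601^2 × 0.399^2 = 0.345021
P(M+6) = 4 × 0.601^1 × 0.399^3 = 0.152705
P(M+8) = 0.399^4 = 0.025345
The M+2 peak is largest (0.346463); scaling to 100 gives 37.66 : 100.00 : 99.58 : 44.08 : 7.32.

37.66 : 100.00 : 99.58 : 44.08 : 7.32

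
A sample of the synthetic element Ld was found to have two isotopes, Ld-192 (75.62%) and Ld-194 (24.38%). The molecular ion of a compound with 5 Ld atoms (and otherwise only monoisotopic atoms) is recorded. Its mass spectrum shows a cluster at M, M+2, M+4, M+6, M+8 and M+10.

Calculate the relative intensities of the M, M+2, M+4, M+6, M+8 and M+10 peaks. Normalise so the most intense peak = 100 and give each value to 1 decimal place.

62.0 : 100.0 : 64.5 : 20.8 : 3.4 : 0.2

Expanding (0.7562 + 0.2438)^5:
P(M) = 0.7562^5 = 0.247277
P(M+2) = 5 × 0.7562^4 × 0.2438^1 = 0.398612
P(M+4) = 10 × 0.7562^3 × 0.2438^2 = 0.257026
P(M+6) = 10 × 0.7562^2 × 0.2438^3 = 0.082866
P(M+8) = 5 × 0.7562^1 × 0.2438^4 = 0.013358
P(M+10) = 0.2438^5 = 0.000861
The M+2 peak is largest (0.398612); scaling to 100 gives 62.0 : 100.0 : 64.5 : 20.8 : 3.4 : 0.2.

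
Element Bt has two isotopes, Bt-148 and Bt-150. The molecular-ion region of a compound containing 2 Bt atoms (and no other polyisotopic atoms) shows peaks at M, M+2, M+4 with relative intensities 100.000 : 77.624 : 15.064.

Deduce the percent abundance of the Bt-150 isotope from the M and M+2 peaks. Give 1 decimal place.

28.0%

If p is the fraction of Bt that is Bt-148, then I(M+2)/I(M) = [C(2,1)·p^1·(1−p)] / p^2 = 2·(1−p)/p = 77.624/100.000 = 0.7762
(1−p)/p = 0.7762/2 = 0.3881  ⇒  p = 1/(1 + 0.3881) = 0.7204
Bt-148: 72.0%, Bt-150: 28.0%.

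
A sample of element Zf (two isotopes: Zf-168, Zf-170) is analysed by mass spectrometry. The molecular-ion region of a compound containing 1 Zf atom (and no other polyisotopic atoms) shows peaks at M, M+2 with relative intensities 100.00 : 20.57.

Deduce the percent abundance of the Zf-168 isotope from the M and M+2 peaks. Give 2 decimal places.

Let p = fractional abundance of Zf-168. I(M+2)/I(M) = [C(1,1)·p^0·(1−p)] / p^1 = 1·(1−p)/p = 20.57/100.00 = 0.2057
(1−p)/p = 0.2057/1 = 0.2057  ⇒  p = 1/(1 + 0.2057) = 0.8294
Zf-168: 82.94%, Zf-170: 17.06%.

82.94%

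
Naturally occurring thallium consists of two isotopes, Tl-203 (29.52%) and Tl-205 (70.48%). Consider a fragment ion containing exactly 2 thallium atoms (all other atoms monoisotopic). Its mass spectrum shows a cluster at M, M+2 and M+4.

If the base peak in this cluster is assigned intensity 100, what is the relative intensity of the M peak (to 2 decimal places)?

Term probabilities: M 0.0871, M+2 0.4161, M+4 0.4967. Base peak = M+4.
P(M+4) = C(2,2) × 0.2952^0 × 0.7048^2 = 1 × 1.0000 × 0.49674304 = 0.496743 (base)
P(M) = C(2,0) × 0.2952^2 × 0.7048^0 = 1 × 0.08714304 × 1.0000 = 0.087143
Relative intensity = 0.087143 / 0.496743 × 100 = 17.54

17.54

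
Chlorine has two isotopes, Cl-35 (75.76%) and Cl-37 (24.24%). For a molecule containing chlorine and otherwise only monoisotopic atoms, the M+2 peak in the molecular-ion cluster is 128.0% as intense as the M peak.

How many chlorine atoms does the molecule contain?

4

With n Cl atoms, P(M+2)/P(M) = C(n,1)·p^(n−1)q / p^n = n·q/p = n · 0.2424/0.7576.
n = 1.280 × 0.7576/0.2424 = 4.00 ≈ 4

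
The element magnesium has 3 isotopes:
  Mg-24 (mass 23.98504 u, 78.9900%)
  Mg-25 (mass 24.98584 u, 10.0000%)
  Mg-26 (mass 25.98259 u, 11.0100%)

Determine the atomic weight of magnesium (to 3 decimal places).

24.305 u

Ar = Σ fᵢ·mᵢ = 0.789900 × 23.98504 + 0.100000 × 24.98584 + 0.110100 × 25.98259
= 18.945783 + 2.498584 + 2.860683 = 24.305050 u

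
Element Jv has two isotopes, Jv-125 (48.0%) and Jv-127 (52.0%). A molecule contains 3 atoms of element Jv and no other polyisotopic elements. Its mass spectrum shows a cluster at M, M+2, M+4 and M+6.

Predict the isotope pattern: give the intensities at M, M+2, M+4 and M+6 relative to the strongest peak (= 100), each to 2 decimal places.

28.40 : 92.31 : 100.00 : 36.11

Each Jv atom is independently Jv-125 (p = 0.480) or Jv-127 (q = 0.520); the cluster is the binomial expansion (p + q)^3.
P(M) = 0.480^3 = 0.110592
P(M+2) = 3 × 0.480^2 × 0.520^1 = 0.359424
P(M+4) = 3 × 0.480^1 × 0.520^2 = 0.389376
P(M+6) = 0.520^3 = 0.140608
The M+4 peak is largest (0.389376); scaling to 100 gives 28.40 : 92.31 : 100.00 : 36.11.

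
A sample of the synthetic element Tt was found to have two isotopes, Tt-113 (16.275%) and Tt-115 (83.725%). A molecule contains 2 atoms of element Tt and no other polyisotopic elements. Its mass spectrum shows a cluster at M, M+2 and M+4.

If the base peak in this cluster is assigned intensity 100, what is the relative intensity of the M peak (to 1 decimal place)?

3.8

(0.16275 + 0.83725)^2 gives M 0.0265, M+2 0.2725, M+4 0.7010; the largest is M+4.
P(M+4) = C(2,2) × 0.16275^0 × 0.83725^2 = 1 × 1.0000 × 0.70098756 = 0.700988 (base)
P(M) = C(2,0) × 0.16275^2 × 0.83725^0 = 1 × 0.02648756 × 1.0000 = 0.026488
Relative intensity = 0.026488 / 0.700988 × 100 = 3.8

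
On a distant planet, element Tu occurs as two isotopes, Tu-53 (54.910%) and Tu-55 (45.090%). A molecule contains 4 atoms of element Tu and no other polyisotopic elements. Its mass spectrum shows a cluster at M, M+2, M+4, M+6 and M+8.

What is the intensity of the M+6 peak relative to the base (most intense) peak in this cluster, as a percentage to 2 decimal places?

54.74%

Binomial terms of (0.54910 + 0.45090)^4: M 0.0909, M+2 0.2986, M+4 0.3678, M+6 0.2014, M+8 0.0413 → M+4 is the base peak.
P(M+4) = C(4,2) × 0.54910^2 × 0.45090^2 = 6 × 0.30151081 × 0.20331081 = 0.367802 (base)
P(M+6) = C(4,3) × 0.54910^1 × 0.45090^3 = 4 × 0.5491 × 0.09167284 = 0.201350
Relative intensity = 0.201350 / 0.367802 × 100 = 54.74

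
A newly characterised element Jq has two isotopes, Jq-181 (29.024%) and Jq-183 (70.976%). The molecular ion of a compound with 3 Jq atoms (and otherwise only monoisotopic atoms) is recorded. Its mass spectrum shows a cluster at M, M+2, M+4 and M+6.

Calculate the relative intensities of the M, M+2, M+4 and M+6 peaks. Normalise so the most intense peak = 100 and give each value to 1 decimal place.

The 3 Jq atoms are independent, so intensities follow the terms of (0.29024 + 0.70976)^3.
P(M) = 0.29024^3 = 0.024450
P(M+2) = 3 × 0.29024^2 × 0.70976^1 = 0.179369
P(M+4) = 3 × 0.29024^1 × 0.70976^2 = 0.438633
P(M+6) = 0.70976^3 = 0.357548
The M+4 peak is largest (0.438633); scaling to 100 gives 5.6 : 40.9 : 100.0 : 81.5.

5.6 : 40.9 : 100.0 : 81.5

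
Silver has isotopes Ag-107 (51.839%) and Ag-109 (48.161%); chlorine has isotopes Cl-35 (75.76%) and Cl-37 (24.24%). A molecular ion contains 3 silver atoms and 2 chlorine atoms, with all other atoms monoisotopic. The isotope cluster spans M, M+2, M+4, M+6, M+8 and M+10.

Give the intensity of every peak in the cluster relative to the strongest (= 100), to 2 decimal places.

Silver pattern (n=3): 0.13930601 : 0.38826655 : 0.36071887 : 0.11170857
Chlorine pattern (n=2): 0.57395776 : 0.36728448 : 0.05875776
Convolve the two distributions (both contribute in 2-u steps):
  M: 0.13930601×0.57395776 = 0.079956
  M+2: 0.13930601×0.36728448 + 0.38826655×0.57395776 = 0.274014
  M+4: 0.13930601×0.05875776 + 0.38826655×0.36728448 + 0.36071887×0.57395776 = 0.357827
  M+6: 0.38826655×0.05875776 + 0.36071887×0.36728448 + 0.11170857×0.57395776 = 0.219416
  M+8: 0.36071887×0.05875776 + 0.11170857×0.36728448 = 0.062224
  M+10: 0.11170857×0.05875776 = 0.006564
Scale to base peak (0.357827) = 100: 22.34 : 76.58 : 100.00 : 61.32 : 17.39 : 1.83

22.34 : 76.58 : 100.00 : 61.32 : 17.39 : 1.83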